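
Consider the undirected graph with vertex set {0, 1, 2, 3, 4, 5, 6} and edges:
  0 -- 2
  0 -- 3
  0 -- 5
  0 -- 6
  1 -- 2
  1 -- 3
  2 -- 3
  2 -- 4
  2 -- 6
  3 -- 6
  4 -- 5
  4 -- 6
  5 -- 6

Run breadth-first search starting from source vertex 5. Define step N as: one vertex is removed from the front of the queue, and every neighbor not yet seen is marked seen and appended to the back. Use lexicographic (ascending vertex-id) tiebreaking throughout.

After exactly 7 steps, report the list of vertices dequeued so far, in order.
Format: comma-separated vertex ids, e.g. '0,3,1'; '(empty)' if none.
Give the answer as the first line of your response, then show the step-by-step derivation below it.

5,0,4,6,2,3,1

step 1: dequeue 5; queue=[0,4,6]; order=5
step 2: dequeue 0; queue=[4,6,2,3]; order=5,0
step 3: dequeue 4; queue=[6,2,3]; order=5,0,4
step 4: dequeue 6; queue=[2,3]; order=5,0,4,6
step 5: dequeue 2; queue=[3,1]; order=5,0,4,6,2
step 6: dequeue 3; queue=[1]; order=5,0,4,6,2,3
step 7: dequeue 1; queue=[(empty)]; order=5,0,4,6,2,3,1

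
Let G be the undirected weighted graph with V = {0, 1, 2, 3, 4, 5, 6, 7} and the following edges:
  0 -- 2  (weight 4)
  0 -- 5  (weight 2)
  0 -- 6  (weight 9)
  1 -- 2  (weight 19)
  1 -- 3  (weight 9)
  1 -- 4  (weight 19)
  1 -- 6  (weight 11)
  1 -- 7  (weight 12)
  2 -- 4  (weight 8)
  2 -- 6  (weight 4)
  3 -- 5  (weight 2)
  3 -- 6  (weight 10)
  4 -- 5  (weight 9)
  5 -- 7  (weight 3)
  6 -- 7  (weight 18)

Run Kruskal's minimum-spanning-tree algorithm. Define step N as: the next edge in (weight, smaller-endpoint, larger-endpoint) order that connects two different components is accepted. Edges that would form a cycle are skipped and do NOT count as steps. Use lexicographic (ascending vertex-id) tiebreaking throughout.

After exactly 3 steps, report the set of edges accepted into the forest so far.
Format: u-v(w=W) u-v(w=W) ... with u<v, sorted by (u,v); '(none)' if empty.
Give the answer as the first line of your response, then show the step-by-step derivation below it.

0-5(w=2) 3-5(w=2) 5-7(w=3)

step 1: add edge 0-5 (w=2); MST = {0-5(w=2)}
step 2: add edge 3-5 (w=2); MST = {0-5(w=2) 3-5(w=2)}
step 3: add edge 5-7 (w=3); MST = {0-5(w=2) 3-5(w=2) 5-7(w=3)}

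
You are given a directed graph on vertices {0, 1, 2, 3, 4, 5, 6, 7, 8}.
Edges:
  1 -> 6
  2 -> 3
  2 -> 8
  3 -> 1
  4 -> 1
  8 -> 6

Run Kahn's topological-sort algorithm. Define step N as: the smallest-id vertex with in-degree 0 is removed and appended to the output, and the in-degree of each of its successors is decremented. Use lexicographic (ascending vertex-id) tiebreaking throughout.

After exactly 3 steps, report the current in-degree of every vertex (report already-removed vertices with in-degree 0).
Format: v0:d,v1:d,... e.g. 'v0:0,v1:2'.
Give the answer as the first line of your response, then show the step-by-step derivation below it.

v0:0,v1:1,v2:0,v3:0,v4:0,v5:0,v6:2,v7:0,v8:0

step 1: output 0; order=[0]; indeg=(0,2,0,1,0,0,2,0,1)
step 2: output 2; order=[0,2]; indeg=(0,2,0,0,0,0,2,0,0)
step 3: output 3; order=[0,2,3]; indeg=(0,1,0,0,0,0,2,0,0)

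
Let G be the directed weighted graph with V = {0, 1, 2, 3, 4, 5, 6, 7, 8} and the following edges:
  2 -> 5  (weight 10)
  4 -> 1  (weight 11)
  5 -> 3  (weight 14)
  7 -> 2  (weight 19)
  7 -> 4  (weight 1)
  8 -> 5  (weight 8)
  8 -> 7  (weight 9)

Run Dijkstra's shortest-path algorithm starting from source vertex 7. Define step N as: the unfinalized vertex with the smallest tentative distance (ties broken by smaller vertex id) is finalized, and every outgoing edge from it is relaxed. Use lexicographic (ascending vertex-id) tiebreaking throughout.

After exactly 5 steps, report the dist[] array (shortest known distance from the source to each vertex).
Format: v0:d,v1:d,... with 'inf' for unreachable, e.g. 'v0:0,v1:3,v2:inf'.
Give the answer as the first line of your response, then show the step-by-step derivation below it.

v0:inf,v1:12,v2:19,v3:43,v4:1,v5:29,v6:inf,v7:0,v8:inf

step 1: dist = v0:inf,v1:inf,v2:19,v3:inf,v4:1,v5:inf,v6:inf,v7:0,v8:inf
step 2: dist = v0:inf,v1:12,v2:19,v3:inf,v4:1,v5:inf,v6:inf,v7:0,v8:inf
step 3: dist = v0:inf,v1:12,v2:19,v3:inf,v4:1,v5:inf,v6:inf,v7:0,v8:inf
step 4: dist = v0:inf,v1:12,v2:19,v3:inf,v4:1,v5:29,v6:inf,v7:0,v8:inf
step 5: dist = v0:inf,v1:12,v2:19,v3:43,v4:1,v5:29,v6:inf,v7:0,v8:inf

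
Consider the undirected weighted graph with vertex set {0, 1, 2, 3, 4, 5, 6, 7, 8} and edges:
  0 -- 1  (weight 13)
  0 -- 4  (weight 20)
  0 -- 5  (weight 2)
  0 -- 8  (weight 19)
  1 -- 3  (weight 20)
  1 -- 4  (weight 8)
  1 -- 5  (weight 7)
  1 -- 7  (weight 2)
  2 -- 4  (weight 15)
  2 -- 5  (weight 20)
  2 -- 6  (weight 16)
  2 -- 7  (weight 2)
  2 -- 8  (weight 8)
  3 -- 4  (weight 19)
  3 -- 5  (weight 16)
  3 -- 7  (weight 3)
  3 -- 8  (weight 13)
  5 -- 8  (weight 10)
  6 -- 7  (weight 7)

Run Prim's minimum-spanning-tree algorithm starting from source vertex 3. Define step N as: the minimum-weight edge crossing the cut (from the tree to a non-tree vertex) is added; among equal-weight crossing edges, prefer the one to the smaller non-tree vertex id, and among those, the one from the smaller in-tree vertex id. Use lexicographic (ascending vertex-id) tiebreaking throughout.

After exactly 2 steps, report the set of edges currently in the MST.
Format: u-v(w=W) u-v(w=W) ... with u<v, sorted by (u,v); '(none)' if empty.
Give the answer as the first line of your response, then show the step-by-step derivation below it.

1-7(w=2) 3-7(w=3)

step 1: add edge 3-7 (w=3); MST = {3-7(w=3)}
step 2: add edge 1-7 (w=2); MST = {1-7(w=2) 3-7(w=3)}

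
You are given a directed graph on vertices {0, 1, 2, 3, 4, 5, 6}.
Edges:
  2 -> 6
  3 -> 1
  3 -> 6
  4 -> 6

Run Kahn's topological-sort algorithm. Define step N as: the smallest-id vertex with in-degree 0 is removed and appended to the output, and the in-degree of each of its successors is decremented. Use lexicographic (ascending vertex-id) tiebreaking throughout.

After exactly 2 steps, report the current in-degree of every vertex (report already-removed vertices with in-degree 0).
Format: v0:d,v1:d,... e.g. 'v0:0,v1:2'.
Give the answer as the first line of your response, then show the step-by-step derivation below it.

v0:0,v1:1,v2:0,v3:0,v4:0,v5:0,v6:2

step 1: output 0; order=[0]; indeg=(0,1,0,0,0,0,3)
step 2: output 2; order=[0,2]; indeg=(0,1,0,0,0,0,2)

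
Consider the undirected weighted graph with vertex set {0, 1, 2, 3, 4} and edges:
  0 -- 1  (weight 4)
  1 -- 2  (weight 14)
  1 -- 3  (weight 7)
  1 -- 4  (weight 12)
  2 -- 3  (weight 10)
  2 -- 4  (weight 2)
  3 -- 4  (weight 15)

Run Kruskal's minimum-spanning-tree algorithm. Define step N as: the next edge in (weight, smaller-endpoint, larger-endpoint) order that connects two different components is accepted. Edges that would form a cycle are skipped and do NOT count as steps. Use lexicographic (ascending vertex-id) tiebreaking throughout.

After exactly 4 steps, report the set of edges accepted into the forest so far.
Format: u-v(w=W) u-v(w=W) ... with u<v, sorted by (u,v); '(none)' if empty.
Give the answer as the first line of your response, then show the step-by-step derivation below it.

0-1(w=4) 1-3(w=7) 2-3(w=10) 2-4(w=2)

step 1: add edge 2-4 (w=2); MST = {2-4(w=2)}
step 2: add edge 0-1 (w=4); MST = {0-1(w=4) 2-4(w=2)}
step 3: add edge 1-3 (w=7); MST = {0-1(w=4) 1-3(w=7) 2-4(w=2)}
step 4: add edge 2-3 (w=10); MST = {0-1(w=4) 1-3(w=7) 2-3(w=10) 2-4(w=2)}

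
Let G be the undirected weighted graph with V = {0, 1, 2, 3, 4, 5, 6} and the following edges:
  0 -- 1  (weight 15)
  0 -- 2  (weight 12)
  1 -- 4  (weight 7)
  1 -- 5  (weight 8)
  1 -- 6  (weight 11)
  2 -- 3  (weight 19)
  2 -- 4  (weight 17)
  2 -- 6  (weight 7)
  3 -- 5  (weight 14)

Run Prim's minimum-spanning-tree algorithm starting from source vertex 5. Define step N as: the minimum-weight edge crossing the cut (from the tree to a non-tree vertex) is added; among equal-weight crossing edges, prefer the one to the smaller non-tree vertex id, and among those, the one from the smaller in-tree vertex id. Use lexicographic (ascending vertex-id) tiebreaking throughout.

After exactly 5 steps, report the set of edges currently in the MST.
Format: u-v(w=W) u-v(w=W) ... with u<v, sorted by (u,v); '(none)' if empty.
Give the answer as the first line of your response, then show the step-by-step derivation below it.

0-2(w=12) 1-4(w=7) 1-5(w=8) 1-6(w=11) 2-6(w=7)

step 1: add edge 1-5 (w=8); MST = {1-5(w=8)}
step 2: add edge 1-4 (w=7); MST = {1-4(w=7) 1-5(w=8)}
step 3: add edge 1-6 (w=11); MST = {1-4(w=7) 1-5(w=8) 1-6(w=11)}
step 4: add edge 2-6 (w=7); MST = {1-4(w=7) 1-5(w=8) 1-6(w=11) 2-6(w=7)}
step 5: add edge 0-2 (w=12); MST = {0-2(w=12) 1-4(w=7) 1-5(w=8) 1-6(w=11) 2-6(w=7)}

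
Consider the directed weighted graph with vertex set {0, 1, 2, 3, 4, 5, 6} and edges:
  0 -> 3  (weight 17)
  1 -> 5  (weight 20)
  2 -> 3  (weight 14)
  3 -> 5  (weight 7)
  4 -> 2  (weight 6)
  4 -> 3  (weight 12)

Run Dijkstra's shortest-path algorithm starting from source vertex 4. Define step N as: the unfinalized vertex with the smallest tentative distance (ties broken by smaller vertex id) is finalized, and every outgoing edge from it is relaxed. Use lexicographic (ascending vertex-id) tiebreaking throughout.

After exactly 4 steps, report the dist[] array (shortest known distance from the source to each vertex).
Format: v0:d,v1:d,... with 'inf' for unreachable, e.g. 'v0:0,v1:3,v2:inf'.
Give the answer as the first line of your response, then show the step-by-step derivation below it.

v0:inf,v1:inf,v2:6,v3:12,v4:0,v5:19,v6:inf

step 1: dist = v0:inf,v1:inf,v2:6,v3:12,v4:0,v5:inf,v6:inf
step 2: dist = v0:inf,v1:inf,v2:6,v3:12,v4:0,v5:inf,v6:inf
step 3: dist = v0:inf,v1:inf,v2:6,v3:12,v4:0,v5:19,v6:inf
step 4: dist = v0:inf,v1:inf,v2:6,v3:12,v4:0,v5:19,v6:inf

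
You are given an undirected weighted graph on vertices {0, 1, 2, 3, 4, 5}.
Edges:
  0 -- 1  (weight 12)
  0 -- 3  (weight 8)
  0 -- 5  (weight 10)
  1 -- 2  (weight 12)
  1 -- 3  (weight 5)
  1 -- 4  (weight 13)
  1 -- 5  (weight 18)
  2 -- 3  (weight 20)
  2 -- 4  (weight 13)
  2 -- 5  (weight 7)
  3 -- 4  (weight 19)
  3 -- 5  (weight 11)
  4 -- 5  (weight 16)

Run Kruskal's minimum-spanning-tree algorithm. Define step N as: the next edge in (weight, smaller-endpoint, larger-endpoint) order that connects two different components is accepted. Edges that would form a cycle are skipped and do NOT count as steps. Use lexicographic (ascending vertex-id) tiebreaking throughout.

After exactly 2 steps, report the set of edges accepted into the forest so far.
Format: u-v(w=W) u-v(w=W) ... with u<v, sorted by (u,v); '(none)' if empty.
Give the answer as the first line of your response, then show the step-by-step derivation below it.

1-3(w=5) 2-5(w=7)

step 1: add edge 1-3 (w=5); MST = {1-3(w=5)}
step 2: add edge 2-5 (w=7); MST = {1-3(w=5) 2-5(w=7)}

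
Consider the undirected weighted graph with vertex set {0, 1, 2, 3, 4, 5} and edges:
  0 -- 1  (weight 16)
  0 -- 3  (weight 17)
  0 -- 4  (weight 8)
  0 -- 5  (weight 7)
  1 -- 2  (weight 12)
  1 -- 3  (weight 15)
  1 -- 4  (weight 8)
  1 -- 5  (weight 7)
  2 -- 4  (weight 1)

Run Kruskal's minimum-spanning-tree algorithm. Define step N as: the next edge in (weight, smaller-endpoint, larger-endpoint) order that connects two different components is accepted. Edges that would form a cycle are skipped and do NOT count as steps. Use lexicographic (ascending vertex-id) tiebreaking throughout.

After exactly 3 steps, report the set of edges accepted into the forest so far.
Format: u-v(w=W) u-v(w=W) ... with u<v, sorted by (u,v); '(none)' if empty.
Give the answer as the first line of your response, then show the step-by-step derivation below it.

0-5(w=7) 1-5(w=7) 2-4(w=1)

step 1: add edge 2-4 (w=1); MST = {2-4(w=1)}
step 2: add edge 0-5 (w=7); MST = {0-5(w=7) 2-4(w=1)}
step 3: add edge 1-5 (w=7); MST = {0-5(w=7) 1-5(w=7) 2-4(w=1)}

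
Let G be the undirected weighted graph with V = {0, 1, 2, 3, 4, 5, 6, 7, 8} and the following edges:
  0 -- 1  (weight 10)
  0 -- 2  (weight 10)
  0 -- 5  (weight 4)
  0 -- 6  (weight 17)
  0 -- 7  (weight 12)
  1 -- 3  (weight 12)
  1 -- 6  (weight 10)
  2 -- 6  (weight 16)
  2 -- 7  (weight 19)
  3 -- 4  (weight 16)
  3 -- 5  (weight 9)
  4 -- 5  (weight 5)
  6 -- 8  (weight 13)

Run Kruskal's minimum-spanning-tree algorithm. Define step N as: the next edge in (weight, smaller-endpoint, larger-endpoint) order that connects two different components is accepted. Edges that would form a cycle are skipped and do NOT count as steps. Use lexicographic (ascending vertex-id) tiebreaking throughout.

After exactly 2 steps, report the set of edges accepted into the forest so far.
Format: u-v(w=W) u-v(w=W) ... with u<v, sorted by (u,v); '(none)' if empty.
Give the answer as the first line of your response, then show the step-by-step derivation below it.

0-5(w=4) 4-5(w=5)

step 1: add edge 0-5 (w=4); MST = {0-5(w=4)}
step 2: add edge 4-5 (w=5); MST = {0-5(w=4) 4-5(w=5)}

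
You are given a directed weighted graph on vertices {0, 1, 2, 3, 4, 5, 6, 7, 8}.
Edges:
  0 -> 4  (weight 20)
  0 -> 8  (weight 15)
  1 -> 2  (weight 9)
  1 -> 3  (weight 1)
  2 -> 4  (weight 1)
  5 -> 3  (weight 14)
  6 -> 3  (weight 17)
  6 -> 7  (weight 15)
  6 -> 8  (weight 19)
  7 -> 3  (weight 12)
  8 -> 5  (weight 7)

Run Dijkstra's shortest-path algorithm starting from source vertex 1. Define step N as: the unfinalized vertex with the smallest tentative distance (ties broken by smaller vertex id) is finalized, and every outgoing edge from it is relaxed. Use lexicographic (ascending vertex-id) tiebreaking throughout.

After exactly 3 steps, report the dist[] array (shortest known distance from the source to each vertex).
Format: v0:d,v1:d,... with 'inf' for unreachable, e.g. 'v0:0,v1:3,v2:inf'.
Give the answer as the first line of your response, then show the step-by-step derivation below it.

v0:inf,v1:0,v2:9,v3:1,v4:10,v5:inf,v6:inf,v7:inf,v8:inf

step 1: dist = v0:inf,v1:0,v2:9,v3:1,v4:inf,v5:inf,v6:inf,v7:inf,v8:inf
step 2: dist = v0:inf,v1:0,v2:9,v3:1,v4:inf,v5:inf,v6:inf,v7:inf,v8:inf
step 3: dist = v0:inf,v1:0,v2:9,v3:1,v4:10,v5:inf,v6:inf,v7:inf,v8:inf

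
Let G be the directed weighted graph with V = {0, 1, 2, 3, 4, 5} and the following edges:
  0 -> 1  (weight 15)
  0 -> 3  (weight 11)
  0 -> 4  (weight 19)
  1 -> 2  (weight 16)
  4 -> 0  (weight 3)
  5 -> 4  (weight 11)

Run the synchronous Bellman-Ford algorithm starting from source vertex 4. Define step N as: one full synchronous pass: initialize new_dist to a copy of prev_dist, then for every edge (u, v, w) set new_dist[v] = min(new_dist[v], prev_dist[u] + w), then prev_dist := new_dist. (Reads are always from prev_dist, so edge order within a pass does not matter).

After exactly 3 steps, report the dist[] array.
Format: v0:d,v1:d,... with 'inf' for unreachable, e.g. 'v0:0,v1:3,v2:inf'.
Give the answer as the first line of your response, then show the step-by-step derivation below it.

v0:3,v1:18,v2:34,v3:14,v4:0,v5:inf

step 1: dist = v0:3,v1:inf,v2:inf,v3:inf,v4:0,v5:inf
step 2: dist = v0:3,v1:18,v2:inf,v3:14,v4:0,v5:inf
step 3: dist = v0:3,v1:18,v2:34,v3:14,v4:0,v5:inf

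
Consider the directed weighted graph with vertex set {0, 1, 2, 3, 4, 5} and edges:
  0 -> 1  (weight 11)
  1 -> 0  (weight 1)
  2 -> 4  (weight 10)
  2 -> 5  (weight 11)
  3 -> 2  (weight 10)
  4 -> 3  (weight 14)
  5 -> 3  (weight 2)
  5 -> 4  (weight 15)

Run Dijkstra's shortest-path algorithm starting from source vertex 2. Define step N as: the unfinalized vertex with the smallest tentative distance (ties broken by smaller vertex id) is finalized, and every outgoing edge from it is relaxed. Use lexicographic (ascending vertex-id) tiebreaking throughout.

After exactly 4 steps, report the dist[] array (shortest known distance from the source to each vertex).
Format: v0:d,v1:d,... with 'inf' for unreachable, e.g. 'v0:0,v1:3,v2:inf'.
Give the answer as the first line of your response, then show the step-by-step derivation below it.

v0:inf,v1:inf,v2:0,v3:13,v4:10,v5:11

step 1: dist = v0:inf,v1:inf,v2:0,v3:inf,v4:10,v5:11
step 2: dist = v0:inf,v1:inf,v2:0,v3:24,v4:10,v5:11
step 3: dist = v0:inf,v1:inf,v2:0,v3:13,v4:10,v5:11
step 4: dist = v0:inf,v1:inf,v2:0,v3:13,v4:10,v5:11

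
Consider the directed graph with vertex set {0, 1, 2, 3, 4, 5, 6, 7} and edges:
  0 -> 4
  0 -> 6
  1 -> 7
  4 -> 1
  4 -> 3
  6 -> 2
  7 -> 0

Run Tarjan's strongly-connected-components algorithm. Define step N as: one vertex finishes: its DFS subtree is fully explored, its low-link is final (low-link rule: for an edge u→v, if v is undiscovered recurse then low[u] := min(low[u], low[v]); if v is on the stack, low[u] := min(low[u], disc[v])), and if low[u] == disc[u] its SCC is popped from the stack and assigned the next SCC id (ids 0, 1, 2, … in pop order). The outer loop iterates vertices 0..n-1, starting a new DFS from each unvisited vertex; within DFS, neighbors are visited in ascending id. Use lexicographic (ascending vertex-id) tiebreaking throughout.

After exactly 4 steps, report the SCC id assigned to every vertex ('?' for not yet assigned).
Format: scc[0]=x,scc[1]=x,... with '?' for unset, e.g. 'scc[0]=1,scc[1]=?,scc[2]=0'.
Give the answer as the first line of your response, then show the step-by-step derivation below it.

scc[0]=?,scc[1]=?,scc[2]=?,scc[3]=0,scc[4]=?,scc[5]=?,scc[6]=?,scc[7]=?

step 1: low=(low[0]=0,low[1]=2,low[2]=?,low[3]=?,low[4]=1,low[5]=?,low[6]=?,low[7]=0); scc=(scc[0]=?,scc[1]=?,scc[2]=?,scc[3]=?,scc[4]=?,scc[5]=?,scc[6]=?,scc[7]=?)
step 2: low=(low[0]=0,low[1]=0,low[2]=?,low[3]=?,low[4]=1,low[5]=?,low[6]=?,low[7]=0); scc=(scc[0]=?,scc[1]=?,scc[2]=?,scc[3]=?,scc[4]=?,scc[5]=?,scc[6]=?,scc[7]=?)
step 3: low=(low[0]=0,low[1]=0,low[2]=?,low[3]=4,low[4]=0,low[5]=?,low[6]=?,low[7]=0); scc=(scc[0]=?,scc[1]=?,scc[2]=?,scc[3]=0,scc[4]=?,scc[5]=?,scc[6]=?,scc[7]=?)
step 4: low=(low[0]=0,low[1]=0,low[2]=?,low[3]=4,low[4]=0,low[5]=?,low[6]=?,low[7]=0); scc=(scc[0]=?,scc[1]=?,scc[2]=?,scc[3]=0,scc[4]=?,scc[5]=?,scc[6]=?,scc[7]=?)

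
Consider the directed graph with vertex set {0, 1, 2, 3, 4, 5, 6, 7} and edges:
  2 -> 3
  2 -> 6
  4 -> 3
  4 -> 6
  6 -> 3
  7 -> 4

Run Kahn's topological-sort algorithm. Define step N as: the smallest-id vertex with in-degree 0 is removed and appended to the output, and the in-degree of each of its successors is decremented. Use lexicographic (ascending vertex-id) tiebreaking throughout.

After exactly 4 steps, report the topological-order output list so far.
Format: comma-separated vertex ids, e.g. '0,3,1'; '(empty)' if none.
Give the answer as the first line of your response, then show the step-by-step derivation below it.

0,1,2,5

step 1: output 0; order=[0]; indeg=(0,0,0,3,1,0,2,0)
step 2: output 1; order=[0,1]; indeg=(0,0,0,3,1,0,2,0)
step 3: output 2; order=[0,1,2]; indeg=(0,0,0,2,1,0,1,0)
step 4: output 5; order=[0,1,2,5]; indeg=(0,0,0,2,1,0,1,0)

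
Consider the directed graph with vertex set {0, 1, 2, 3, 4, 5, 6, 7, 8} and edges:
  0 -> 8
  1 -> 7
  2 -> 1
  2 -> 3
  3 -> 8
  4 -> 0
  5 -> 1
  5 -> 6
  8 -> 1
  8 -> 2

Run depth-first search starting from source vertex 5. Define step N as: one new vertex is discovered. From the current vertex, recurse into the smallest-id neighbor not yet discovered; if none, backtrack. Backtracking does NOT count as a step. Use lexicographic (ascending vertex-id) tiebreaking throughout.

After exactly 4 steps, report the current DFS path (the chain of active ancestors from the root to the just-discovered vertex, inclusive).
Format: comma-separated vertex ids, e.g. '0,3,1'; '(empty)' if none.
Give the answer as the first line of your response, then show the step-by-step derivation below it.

5,6

step 1: discover 5; path=5; order=5
step 2: discover 1; path=5>1; order=5,1
step 3: discover 7; path=5>1>7; order=5,1,7
step 4: discover 6; path=5>6; order=5,1,7,6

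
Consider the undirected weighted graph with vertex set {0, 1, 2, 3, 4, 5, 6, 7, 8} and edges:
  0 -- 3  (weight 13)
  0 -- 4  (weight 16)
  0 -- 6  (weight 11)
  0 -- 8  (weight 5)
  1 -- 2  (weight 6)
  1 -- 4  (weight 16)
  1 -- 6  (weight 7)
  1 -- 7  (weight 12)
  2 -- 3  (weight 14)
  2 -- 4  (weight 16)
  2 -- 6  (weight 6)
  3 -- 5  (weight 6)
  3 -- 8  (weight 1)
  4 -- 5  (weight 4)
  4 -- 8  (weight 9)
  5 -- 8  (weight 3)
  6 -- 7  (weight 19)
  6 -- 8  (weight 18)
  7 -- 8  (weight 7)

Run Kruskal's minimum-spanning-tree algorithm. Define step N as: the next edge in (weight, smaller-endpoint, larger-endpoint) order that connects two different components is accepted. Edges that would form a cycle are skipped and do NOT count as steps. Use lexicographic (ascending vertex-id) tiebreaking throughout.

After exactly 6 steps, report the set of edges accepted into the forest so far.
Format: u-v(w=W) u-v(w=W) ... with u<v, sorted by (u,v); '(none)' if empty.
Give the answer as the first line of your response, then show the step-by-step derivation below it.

0-8(w=5) 1-2(w=6) 2-6(w=6) 3-8(w=1) 4-5(w=4) 5-8(w=3)

step 1: add edge 3-8 (w=1); MST = {3-8(w=1)}
step 2: add edge 5-8 (w=3); MST = {3-8(w=1) 5-8(w=3)}
step 3: add edge 4-5 (w=4); MST = {3-8(w=1) 4-5(w=4) 5-8(w=3)}
step 4: add edge 0-8 (w=5); MST = {0-8(w=5) 3-8(w=1) 4-5(w=4) 5-8(w=3)}
step 5: add edge 1-2 (w=6); MST = {0-8(w=5) 1-2(w=6) 3-8(w=1) 4-5(w=4) 5-8(w=3)}
step 6: add edge 2-6 (w=6); MST = {0-8(w=5) 1-2(w=6) 2-6(w=6) 3-8(w=1) 4-5(w=4) 5-8(w=3)}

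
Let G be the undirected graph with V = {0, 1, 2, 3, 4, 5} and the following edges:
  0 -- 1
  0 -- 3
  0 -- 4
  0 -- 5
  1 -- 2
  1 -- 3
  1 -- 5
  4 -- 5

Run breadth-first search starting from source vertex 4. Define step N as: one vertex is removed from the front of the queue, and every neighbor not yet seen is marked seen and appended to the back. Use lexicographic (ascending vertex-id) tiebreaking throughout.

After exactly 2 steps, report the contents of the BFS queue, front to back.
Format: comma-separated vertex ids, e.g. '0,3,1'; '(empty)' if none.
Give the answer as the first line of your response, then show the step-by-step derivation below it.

5,1,3

step 1: dequeue 4; queue=[0,5]; order=4
step 2: dequeue 0; queue=[5,1,3]; order=4,0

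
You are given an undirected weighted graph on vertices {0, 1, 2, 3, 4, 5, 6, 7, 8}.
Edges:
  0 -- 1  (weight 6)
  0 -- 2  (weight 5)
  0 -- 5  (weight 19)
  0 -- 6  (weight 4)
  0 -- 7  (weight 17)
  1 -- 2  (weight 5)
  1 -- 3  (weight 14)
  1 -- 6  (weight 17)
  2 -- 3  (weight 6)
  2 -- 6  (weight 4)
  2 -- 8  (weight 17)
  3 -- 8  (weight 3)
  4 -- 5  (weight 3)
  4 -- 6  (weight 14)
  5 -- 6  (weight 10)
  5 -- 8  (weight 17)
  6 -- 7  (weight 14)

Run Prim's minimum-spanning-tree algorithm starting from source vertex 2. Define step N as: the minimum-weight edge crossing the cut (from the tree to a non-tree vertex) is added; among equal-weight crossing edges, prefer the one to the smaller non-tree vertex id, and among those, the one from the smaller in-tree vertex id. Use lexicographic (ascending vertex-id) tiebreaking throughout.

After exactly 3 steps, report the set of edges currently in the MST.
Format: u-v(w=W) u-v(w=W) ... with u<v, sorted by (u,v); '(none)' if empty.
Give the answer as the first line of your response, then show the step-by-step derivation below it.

0-6(w=4) 1-2(w=5) 2-6(w=4)

step 1: add edge 2-6 (w=4); MST = {2-6(w=4)}
step 2: add edge 0-6 (w=4); MST = {0-6(w=4) 2-6(w=4)}
step 3: add edge 1-2 (w=5); MST = {0-6(w=4) 1-2(w=5) 2-6(w=4)}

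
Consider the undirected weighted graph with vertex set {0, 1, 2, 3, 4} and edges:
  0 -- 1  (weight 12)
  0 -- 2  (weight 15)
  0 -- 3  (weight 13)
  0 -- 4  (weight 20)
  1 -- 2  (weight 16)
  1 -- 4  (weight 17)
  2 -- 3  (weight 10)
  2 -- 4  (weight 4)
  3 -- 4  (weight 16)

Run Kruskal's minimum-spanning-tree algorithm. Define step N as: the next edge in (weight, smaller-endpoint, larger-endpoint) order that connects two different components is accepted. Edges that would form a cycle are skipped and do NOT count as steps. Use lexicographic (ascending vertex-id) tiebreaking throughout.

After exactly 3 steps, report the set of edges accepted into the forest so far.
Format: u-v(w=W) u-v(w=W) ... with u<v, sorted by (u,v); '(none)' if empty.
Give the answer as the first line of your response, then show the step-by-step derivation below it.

0-1(w=12) 2-3(w=10) 2-4(w=4)

step 1: add edge 2-4 (w=4); MST = {2-4(w=4)}
step 2: add edge 2-3 (w=10); MST = {2-3(w=10) 2-4(w=4)}
step 3: add edge 0-1 (w=12); MST = {0-1(w=12) 2-3(w=10) 2-4(w=4)}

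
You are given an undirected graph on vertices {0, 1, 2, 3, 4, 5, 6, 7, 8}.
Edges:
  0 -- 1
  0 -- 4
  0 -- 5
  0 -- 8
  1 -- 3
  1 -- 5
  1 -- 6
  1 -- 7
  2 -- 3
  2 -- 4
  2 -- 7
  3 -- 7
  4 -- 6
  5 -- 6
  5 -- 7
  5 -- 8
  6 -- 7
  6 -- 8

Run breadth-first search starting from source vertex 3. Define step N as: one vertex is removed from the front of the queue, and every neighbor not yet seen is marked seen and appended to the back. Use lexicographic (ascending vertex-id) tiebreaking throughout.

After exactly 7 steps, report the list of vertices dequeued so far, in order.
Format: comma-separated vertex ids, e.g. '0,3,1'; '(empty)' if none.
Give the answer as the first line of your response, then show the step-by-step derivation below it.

3,1,2,7,0,5,6

step 1: dequeue 3; queue=[1,2,7]; order=3
step 2: dequeue 1; queue=[2,7,0,5,6]; order=3,1
step 3: dequeue 2; queue=[7,0,5,6,4]; order=3,1,2
step 4: dequeue 7; queue=[0,5,6,4]; order=3,1,2,7
step 5: dequeue 0; queue=[5,6,4,8]; order=3,1,2,7,0
step 6: dequeue 5; queue=[6,4,8]; order=3,1,2,7,0,5
step 7: dequeue 6; queue=[4,8]; order=3,1,2,7,0,5,6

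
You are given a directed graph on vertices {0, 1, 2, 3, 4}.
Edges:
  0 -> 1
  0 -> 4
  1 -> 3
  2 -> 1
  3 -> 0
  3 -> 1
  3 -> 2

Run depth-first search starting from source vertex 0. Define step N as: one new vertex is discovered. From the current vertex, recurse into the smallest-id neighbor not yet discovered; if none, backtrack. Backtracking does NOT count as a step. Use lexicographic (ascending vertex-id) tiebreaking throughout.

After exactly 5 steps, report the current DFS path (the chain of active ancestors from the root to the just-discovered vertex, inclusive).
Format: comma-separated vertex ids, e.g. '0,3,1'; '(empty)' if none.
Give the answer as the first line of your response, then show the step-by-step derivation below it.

0,4

step 1: discover 0; path=0; order=0
step 2: discover 1; path=0>1; order=0,1
step 3: discover 3; path=0>1>3; order=0,1,3
step 4: discover 2; path=0>1>3>2; order=0,1,3,2
step 5: discover 4; path=0>4; order=0,1,3,2,4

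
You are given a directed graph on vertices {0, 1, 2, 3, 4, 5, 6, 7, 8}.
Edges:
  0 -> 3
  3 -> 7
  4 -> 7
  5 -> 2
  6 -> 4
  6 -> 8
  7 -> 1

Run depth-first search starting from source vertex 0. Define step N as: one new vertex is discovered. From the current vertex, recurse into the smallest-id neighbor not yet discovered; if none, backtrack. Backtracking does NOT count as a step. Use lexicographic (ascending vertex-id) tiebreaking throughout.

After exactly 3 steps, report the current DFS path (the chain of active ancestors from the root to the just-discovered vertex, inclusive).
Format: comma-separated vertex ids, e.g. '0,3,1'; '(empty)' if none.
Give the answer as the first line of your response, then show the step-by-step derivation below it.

0,3,7

step 1: discover 0; path=0; order=0
step 2: discover 3; path=0>3; order=0,3
step 3: discover 7; path=0>3>7; order=0,3,7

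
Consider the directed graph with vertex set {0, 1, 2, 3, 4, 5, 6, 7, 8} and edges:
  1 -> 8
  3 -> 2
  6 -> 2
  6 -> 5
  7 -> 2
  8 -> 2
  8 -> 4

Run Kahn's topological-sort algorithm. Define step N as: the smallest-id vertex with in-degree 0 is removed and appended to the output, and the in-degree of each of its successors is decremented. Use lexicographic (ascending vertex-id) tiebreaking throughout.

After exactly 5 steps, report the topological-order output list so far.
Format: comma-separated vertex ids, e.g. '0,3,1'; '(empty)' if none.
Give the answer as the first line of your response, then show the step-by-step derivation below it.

0,1,3,6,5

step 1: output 0; order=[0]; indeg=(0,0,4,0,1,1,0,0,1)
step 2: output 1; order=[0,1]; indeg=(0,0,4,0,1,1,0,0,0)
step 3: output 3; order=[0,1,3]; indeg=(0,0,3,0,1,1,0,0,0)
step 4: output 6; order=[0,1,3,6]; indeg=(0,0,2,0,1,0,0,0,0)
step 5: output 5; order=[0,1,3,6,5]; indeg=(0,0,2,0,1,0,0,0,0)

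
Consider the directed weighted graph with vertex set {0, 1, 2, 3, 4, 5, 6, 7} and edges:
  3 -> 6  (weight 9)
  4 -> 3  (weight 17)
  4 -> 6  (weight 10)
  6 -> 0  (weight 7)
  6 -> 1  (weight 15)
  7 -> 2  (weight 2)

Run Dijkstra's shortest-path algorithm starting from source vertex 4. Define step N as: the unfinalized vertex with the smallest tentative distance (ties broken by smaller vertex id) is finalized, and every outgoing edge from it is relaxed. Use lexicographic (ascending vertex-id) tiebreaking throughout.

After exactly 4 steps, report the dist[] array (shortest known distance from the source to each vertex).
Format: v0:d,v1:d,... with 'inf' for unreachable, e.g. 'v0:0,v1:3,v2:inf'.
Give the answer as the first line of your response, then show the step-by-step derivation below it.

v0:17,v1:25,v2:inf,v3:17,v4:0,v5:inf,v6:10,v7:inf

step 1: dist = v0:inf,v1:inf,v2:inf,v3:17,v4:0,v5:inf,v6:10,v7:inf
step 2: dist = v0:17,v1:25,v2:inf,v3:17,v4:0,v5:inf,v6:10,v7:inf
step 3: dist = v0:17,v1:25,v2:inf,v3:17,v4:0,v5:inf,v6:10,v7:inf
step 4: dist = v0:17,v1:25,v2:inf,v3:17,v4:0,v5:inf,v6:10,v7:inf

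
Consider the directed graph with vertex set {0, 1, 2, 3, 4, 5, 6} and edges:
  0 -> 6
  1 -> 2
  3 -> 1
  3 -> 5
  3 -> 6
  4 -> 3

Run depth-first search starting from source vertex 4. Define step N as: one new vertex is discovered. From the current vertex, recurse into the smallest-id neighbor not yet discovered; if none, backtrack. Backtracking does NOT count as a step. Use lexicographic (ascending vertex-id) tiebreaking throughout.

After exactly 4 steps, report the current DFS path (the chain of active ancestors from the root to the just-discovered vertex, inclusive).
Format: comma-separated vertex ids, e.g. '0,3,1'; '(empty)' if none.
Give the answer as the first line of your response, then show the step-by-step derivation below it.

4,3,1,2

step 1: discover 4; path=4; order=4
step 2: discover 3; path=4>3; order=4,3
step 3: discover 1; path=4>3>1; order=4,3,1
step 4: discover 2; path=4>3>1>2; order=4,3,1,2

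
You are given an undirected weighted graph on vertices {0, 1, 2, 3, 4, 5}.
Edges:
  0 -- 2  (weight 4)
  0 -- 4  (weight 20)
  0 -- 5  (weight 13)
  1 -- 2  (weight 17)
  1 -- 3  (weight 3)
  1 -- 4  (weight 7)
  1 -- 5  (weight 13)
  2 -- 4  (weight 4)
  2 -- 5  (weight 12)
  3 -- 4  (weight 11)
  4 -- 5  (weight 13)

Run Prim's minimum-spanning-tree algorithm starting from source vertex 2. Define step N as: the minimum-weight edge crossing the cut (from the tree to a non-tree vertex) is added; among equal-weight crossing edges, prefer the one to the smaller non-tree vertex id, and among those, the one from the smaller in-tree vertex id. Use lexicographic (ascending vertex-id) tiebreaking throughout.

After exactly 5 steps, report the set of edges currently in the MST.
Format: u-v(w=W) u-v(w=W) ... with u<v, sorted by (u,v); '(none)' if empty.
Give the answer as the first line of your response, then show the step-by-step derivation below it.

0-2(w=4) 1-3(w=3) 1-4(w=7) 2-4(w=4) 2-5(w=12)

step 1: add edge 0-2 (w=4); MST = {0-2(w=4)}
step 2: add edge 2-4 (w=4); MST = {0-2(w=4) 2-4(w=4)}
step 3: add edge 1-4 (w=7); MST = {0-2(w=4) 1-4(w=7) 2-4(w=4)}
step 4: add edge 1-3 (w=3); MST = {0-2(w=4) 1-3(w=3) 1-4(w=7) 2-4(w=4)}
step 5: add edge 2-5 (w=12); MST = {0-2(w=4) 1-3(w=3) 1-4(w=7) 2-4(w=4) 2-5(w=12)}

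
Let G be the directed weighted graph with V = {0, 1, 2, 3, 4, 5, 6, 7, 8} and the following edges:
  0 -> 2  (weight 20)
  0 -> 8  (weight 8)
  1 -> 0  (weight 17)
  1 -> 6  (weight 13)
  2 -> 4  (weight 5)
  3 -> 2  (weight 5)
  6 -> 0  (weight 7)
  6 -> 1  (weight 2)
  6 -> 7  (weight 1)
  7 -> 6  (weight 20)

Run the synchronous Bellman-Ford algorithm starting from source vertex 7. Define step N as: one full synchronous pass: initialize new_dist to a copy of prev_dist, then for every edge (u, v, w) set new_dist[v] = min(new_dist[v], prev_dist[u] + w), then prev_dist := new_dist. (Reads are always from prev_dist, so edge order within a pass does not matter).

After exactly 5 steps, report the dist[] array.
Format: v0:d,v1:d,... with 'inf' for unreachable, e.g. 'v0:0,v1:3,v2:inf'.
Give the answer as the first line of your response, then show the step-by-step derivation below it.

v0:27,v1:22,v2:47,v3:inf,v4:52,v5:inf,v6:20,v7:0,v8:35

step 1: dist = v0:inf,v1:inf,v2:inf,v3:inf,v4:inf,v5:inf,v6:20,v7:0,v8:inf
step 2: dist = v0:27,v1:22,v2:inf,v3:inf,v4:inf,v5:inf,v6:20,v7:0,v8:inf
step 3: dist = v0:27,v1:22,v2:47,v3:inf,v4:inf,v5:inf,v6:20,v7:0,v8:35
step 4: dist = v0:27,v1:22,v2:47,v3:inf,v4:52,v5:inf,v6:20,v7:0,v8:35
step 5: dist = v0:27,v1:22,v2:47,v3:inf,v4:52,v5:inf,v6:20,v7:0,v8:35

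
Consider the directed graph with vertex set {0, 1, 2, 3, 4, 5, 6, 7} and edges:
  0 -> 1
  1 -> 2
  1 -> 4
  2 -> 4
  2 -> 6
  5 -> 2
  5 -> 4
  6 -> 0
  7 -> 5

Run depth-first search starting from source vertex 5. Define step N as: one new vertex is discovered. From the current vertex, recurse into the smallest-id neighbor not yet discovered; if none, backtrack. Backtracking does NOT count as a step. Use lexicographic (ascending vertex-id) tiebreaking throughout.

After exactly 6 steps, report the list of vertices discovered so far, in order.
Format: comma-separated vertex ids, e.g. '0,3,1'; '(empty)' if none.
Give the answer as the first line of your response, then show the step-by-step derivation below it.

5,2,4,6,0,1

step 1: discover 5; path=5; order=5
step 2: discover 2; path=5>2; order=5,2
step 3: discover 4; path=5>2>4; order=5,2,4
step 4: discover 6; path=5>2>6; order=5,2,4,6
step 5: discover 0; path=5>2>6>0; order=5,2,4,6,0
step 6: discover 1; path=5>2>6>0>1; order=5,2,4,6,0,1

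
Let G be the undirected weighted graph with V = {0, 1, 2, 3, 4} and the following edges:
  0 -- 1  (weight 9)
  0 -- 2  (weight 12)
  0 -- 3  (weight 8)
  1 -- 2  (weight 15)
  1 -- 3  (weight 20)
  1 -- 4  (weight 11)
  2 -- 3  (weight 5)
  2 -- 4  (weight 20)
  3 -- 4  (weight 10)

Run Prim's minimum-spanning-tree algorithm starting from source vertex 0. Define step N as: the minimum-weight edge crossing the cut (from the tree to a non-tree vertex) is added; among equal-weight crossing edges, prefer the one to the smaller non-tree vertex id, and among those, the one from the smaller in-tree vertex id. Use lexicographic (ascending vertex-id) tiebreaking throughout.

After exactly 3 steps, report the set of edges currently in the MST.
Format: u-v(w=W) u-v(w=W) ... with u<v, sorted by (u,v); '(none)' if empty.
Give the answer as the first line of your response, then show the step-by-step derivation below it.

0-1(w=9) 0-3(w=8) 2-3(w=5)

step 1: add edge 0-3 (w=8); MST = {0-3(w=8)}
step 2: add edge 2-3 (w=5); MST = {0-3(w=8) 2-3(w=5)}
step 3: add edge 0-1 (w=9); MST = {0-1(w=9) 0-3(w=8) 2-3(w=5)}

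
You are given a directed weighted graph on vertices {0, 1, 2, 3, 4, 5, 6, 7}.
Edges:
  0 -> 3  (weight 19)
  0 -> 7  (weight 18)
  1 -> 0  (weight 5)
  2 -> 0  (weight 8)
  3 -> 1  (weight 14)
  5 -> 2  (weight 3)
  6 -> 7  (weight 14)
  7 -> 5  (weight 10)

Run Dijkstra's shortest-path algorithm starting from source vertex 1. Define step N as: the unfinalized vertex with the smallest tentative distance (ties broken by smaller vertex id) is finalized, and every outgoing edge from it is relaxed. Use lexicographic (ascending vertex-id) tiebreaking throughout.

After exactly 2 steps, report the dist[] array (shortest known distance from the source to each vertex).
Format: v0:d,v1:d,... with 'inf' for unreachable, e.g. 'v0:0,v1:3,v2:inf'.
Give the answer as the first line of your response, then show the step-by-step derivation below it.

v0:5,v1:0,v2:inf,v3:24,v4:inf,v5:inf,v6:inf,v7:23

step 1: dist = v0:5,v1:0,v2:inf,v3:inf,v4:inf,v5:inf,v6:inf,v7:inf
step 2: dist = v0:5,v1:0,v2:inf,v3:24,v4:inf,v5:inf,v6:inf,v7:23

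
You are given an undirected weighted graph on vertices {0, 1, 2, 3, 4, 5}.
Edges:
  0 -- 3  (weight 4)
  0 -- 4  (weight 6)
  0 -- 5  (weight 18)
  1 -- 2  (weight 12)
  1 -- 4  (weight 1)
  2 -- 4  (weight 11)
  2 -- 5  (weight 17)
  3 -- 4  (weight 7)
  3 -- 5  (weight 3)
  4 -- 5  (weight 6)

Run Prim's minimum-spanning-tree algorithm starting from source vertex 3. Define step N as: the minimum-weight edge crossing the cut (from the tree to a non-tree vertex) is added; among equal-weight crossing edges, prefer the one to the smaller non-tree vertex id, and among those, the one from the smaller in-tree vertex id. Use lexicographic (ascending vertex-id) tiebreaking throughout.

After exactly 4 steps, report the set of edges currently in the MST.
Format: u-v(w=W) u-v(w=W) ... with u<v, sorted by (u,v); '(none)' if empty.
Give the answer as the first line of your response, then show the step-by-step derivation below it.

0-3(w=4) 0-4(w=6) 1-4(w=1) 3-5(w=3)

step 1: add edge 3-5 (w=3); MST = {3-5(w=3)}
step 2: add edge 0-3 (w=4); MST = {0-3(w=4) 3-5(w=3)}
step 3: add edge 0-4 (w=6); MST = {0-3(w=4) 0-4(w=6) 3-5(w=3)}
step 4: add edge 1-4 (w=1); MST = {0-3(w=4) 0-4(w=6) 1-4(w=1) 3-5(w=3)}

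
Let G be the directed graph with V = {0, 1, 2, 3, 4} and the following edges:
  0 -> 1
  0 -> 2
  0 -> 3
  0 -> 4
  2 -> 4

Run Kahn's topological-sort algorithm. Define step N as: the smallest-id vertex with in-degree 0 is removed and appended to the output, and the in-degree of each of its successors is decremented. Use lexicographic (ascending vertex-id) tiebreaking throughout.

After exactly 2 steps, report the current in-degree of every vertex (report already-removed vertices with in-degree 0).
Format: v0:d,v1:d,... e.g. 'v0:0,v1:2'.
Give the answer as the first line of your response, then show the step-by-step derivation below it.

v0:0,v1:0,v2:0,v3:0,v4:1

step 1: output 0; order=[0]; indeg=(0,0,0,0,1)
step 2: output 1; order=[0,1]; indeg=(0,0,0,0,1)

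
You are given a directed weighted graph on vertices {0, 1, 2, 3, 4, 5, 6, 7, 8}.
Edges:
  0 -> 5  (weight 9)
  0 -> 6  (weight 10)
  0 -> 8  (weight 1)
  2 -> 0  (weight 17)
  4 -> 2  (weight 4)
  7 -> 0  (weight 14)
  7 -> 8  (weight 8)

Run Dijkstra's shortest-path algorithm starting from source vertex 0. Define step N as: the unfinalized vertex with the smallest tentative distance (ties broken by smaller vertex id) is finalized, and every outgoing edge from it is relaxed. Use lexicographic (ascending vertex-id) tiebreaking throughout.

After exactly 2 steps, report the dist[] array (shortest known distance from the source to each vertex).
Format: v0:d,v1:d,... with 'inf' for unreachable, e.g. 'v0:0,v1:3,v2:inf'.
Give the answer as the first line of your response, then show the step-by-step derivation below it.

v0:0,v1:inf,v2:inf,v3:inf,v4:inf,v5:9,v6:10,v7:inf,v8:1

step 1: dist = v0:0,v1:inf,v2:inf,v3:inf,v4:inf,v5:9,v6:10,v7:inf,v8:1
step 2: dist = v0:0,v1:inf,v2:inf,v3:inf,v4:inf,v5:9,v6:10,v7:inf,v8:1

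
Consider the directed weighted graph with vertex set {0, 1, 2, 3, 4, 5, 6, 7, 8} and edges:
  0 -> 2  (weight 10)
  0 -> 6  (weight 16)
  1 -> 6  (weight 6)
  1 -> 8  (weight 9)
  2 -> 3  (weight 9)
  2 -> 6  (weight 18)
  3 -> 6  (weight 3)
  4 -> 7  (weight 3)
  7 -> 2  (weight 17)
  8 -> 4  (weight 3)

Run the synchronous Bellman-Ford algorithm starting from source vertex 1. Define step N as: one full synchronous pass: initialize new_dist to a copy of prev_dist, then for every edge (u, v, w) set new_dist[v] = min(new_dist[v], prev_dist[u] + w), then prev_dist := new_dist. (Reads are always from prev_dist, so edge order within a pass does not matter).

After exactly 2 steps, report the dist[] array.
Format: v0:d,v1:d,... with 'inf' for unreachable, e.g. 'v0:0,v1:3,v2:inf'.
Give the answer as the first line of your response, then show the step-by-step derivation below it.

v0:inf,v1:0,v2:inf,v3:inf,v4:12,v5:inf,v6:6,v7:inf,v8:9

step 1: dist = v0:inf,v1:0,v2:inf,v3:inf,v4:inf,v5:inf,v6:6,v7:inf,v8:9
step 2: dist = v0:inf,v1:0,v2:inf,v3:inf,v4:12,v5:inf,v6:6,v7:inf,v8:9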